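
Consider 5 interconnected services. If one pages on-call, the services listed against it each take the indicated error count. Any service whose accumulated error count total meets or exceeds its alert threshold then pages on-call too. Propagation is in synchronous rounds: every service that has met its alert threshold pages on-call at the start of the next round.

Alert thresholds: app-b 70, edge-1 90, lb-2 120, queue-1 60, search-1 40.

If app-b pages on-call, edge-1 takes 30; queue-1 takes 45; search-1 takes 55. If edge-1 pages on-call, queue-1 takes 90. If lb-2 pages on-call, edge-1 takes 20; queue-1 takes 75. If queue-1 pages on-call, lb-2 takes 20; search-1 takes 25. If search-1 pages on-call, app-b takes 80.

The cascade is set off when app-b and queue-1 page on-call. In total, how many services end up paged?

3

Round 1 — app-b, queue-1 page on-call (initial).
  edge-1: +30 → 30 < 90
  lb-2: +20 → 20 < 120
  search-1: +55+25 → 80 ≥ 40
Round 2 — search-1 pages on-call.
No further pages.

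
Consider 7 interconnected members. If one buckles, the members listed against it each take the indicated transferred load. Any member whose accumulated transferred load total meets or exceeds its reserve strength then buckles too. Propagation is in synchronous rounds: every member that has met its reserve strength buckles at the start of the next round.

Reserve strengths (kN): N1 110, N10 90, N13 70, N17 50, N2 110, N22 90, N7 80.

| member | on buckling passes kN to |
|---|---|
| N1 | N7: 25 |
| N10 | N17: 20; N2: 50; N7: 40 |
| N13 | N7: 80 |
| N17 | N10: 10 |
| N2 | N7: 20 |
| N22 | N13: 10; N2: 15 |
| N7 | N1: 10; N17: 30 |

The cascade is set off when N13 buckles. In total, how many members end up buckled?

2

Round 1 — N13 buckles (initial).
  N7: +80 → 80 ≥ 80
Round 2 — N7 buckles.
  N1: +10 → 10 < 110
  N17: +30 → 30 < 50
No further bucklings.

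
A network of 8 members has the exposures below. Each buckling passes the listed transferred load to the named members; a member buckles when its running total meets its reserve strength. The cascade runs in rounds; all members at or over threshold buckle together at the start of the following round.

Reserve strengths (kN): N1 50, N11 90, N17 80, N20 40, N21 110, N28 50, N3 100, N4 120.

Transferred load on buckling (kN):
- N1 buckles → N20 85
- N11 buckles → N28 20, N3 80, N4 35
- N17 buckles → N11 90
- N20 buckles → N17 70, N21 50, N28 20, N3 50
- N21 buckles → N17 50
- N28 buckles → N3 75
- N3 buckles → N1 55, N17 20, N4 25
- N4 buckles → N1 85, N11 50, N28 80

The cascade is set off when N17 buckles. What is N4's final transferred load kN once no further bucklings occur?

Round 1 — N17 buckles (initial).
  N11: +90 → 90 ≥ 90
Round 2 — N11 buckles.
  N28: +20 → 20 < 50
  N3: +80 → 80 < 100
  N4: +35 → 35 < 120
No further bucklings.

35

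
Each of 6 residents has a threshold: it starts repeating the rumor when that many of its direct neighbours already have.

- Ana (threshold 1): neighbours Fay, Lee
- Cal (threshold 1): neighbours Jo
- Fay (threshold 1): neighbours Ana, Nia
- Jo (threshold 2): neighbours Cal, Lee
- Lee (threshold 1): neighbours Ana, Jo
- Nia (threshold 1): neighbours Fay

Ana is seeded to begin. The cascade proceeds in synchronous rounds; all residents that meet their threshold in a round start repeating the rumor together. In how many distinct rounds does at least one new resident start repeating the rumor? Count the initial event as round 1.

Round 1 — Ana starts repeating the rumor (initial).
Round 2 — checking thresholds:
  Fay: 1 of 2 neighbours ≥ 1, starts repeating the rumor.
  Lee: 1 of 2 neighbours ≥ 1, starts repeating the rumor.
Round 3 — checking thresholds:
  Jo: 1 of 2 neighbours < 2, not yet.
  Nia: 1 of 1 neighbours ≥ 1, starts repeating the rumor.
Round 4 — no new spreads; cascade stops.

3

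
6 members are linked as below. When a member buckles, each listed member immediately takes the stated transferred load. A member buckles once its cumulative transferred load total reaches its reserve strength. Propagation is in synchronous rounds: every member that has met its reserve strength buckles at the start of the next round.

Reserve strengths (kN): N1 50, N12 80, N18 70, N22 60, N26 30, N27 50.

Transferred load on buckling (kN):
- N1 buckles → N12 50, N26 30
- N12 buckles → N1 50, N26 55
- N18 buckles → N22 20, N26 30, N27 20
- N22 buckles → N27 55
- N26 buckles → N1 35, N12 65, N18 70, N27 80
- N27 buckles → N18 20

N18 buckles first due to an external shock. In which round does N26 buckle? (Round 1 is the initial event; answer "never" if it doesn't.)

Round 1 — N18 buckles (initial).
  N22: +20 → 20 < 60
  N26: +30 → 30 ≥ 30
  N27: +20 → 20 < 50
Round 2 — N26 buckles.
  N1: +35 → 35 < 50
  N12: +65 → 65 < 80
  N27: +80 → 100 ≥ 50
Round 3 — N27 buckles.
No further bucklings.

2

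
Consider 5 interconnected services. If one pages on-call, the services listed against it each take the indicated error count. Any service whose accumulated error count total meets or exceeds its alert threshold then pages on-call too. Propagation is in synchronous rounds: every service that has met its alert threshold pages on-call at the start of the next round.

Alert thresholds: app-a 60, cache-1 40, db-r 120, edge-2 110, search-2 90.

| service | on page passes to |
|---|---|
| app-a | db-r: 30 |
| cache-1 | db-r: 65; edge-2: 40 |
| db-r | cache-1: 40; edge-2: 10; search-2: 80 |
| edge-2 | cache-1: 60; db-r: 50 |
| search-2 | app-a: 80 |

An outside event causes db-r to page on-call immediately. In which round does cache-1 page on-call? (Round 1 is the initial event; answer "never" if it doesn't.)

2

Round 1 — db-r pages on-call (initial).
  cache-1: +40 → 40 ≥ 40
  edge-2: +10 → 10 < 110
  search-2: +80 → 80 < 90
Round 2 — cache-1 pages on-call.
  edge-2: +40 → 50 < 110
No further pages.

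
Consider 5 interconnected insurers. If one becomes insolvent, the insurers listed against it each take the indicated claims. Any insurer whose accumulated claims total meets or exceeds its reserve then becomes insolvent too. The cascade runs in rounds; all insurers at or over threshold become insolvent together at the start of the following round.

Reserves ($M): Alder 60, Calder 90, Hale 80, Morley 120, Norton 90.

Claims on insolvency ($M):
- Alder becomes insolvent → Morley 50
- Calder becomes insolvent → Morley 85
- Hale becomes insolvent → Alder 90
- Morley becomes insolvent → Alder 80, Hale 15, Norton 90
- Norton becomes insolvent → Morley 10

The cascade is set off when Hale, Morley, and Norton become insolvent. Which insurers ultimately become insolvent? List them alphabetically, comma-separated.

Round 1 — Hale, Morley, Norton become insolvent (initial).
  Alder: +90+80 → 170 ≥ 60
Round 2 — Alder becomes insolvent.
No further insolvencies.

Alder, Hale, Morley, Norton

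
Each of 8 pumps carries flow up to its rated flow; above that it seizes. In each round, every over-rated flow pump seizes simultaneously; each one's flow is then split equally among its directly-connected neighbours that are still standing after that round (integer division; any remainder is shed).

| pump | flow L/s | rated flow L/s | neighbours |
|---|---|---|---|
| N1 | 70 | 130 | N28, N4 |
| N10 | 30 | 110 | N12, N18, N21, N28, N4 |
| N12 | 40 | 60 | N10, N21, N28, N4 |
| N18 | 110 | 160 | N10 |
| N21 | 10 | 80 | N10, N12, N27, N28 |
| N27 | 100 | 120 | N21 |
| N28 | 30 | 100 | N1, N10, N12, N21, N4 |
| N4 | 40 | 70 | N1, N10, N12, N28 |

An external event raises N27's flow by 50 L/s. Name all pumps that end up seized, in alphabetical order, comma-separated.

N1, N10, N12, N18, N21, N27, N28, N4

Round 1 — N27 at 150 > 120. N27 seizes.
  N27 sheds 150 L/s to N21: 150 each.
    N21: 10+150 = 160 > 80
Round 2 — N21 seizes.
  N21 sheds 160 L/s to N10, N12, N28: 53 each (1 lost).
    N10: 30+53 = 83 ≤ 110
    N12: 40+53 = 93 > 60
    N28: 30+53 = 83 ≤ 100
Round 3 — N12 seizes.
  N12 sheds 93 L/s to N10, N28, N4: 31 each.
    N10: 83+31 = 114 > 110
    N28: 83+31 = 114 > 100
    N4: 40+31 = 71 > 70
Round 4 — N10, N28, N4 seize.
  N10 sheds 114 L/s to N18: 114 each.
    N18: 110+114 = 224 > 160
  N28 sheds 114 L/s to N1: 114 each.
    N1: 70+114 = 184 > 130
  N4 sheds 71 L/s to N1: 71 each.
    N1: 184+71 = 255 > 130
Round 5 — N1, N18 seize.
  N1 sheds 255 L/s: no online neighbours, lost.
  N18 sheds 224 L/s: no online neighbours, lost.
No further seizures.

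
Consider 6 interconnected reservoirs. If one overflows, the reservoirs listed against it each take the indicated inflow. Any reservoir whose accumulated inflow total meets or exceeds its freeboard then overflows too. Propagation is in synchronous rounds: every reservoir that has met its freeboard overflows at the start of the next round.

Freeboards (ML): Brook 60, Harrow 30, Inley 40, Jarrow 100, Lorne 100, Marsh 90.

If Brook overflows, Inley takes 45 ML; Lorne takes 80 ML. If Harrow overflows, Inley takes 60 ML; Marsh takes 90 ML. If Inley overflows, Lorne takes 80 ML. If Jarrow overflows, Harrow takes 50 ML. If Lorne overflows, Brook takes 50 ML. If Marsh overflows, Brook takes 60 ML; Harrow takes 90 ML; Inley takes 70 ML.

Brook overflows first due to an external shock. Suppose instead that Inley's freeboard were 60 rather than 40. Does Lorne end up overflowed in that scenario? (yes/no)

no

With Inley's freeboard at 60:
Round 1 — Brook overflows (initial).
  Inley: +45 → 45 < 60
  Lorne: +80 → 80 < 100
No further overflows.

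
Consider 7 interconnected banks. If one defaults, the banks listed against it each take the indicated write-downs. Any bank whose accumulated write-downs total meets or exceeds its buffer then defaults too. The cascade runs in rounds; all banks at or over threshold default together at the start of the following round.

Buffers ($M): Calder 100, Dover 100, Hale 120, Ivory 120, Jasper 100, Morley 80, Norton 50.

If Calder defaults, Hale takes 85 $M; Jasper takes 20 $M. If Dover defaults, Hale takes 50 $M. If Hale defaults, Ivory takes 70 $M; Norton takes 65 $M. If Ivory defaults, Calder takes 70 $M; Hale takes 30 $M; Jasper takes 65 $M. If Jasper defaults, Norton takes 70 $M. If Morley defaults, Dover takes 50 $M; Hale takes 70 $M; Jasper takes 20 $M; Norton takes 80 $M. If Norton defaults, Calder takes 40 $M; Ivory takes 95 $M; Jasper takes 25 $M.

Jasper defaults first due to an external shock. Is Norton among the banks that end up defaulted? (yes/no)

Round 1 — Jasper defaults (initial).
  Norton: +70 → 70 ≥ 50
Round 2 — Norton defaults.
  Calder: +40 → 40 < 100
  Ivory: +95 → 95 < 120
No further defaults.

yes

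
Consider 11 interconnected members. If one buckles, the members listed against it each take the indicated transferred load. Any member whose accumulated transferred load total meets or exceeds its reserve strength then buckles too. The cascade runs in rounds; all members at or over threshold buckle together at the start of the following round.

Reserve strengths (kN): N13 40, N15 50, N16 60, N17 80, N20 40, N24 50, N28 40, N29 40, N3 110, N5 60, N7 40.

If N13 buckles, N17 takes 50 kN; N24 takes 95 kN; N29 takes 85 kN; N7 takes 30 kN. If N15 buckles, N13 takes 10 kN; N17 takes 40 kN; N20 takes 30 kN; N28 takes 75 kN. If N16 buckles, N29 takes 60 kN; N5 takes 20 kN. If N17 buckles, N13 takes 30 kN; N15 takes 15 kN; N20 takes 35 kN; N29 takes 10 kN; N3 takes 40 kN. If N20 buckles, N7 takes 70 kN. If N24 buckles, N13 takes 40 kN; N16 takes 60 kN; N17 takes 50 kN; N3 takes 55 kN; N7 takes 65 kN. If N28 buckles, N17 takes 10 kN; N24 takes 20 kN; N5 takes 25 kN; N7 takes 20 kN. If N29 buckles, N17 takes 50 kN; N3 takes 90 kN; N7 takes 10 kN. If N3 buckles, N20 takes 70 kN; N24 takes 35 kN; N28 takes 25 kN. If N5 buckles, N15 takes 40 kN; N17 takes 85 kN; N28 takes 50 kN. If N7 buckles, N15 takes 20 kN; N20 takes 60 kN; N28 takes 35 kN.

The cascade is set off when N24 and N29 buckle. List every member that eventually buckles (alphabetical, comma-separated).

N13, N16, N17, N20, N24, N28, N29, N3, N7

Round 1 — N24, N29 buckle (initial).
  N13: +40 → 40 ≥ 40
  N16: +60 → 60 ≥ 60
  N17: +50+50 → 100 ≥ 80
  N3: +55+90 → 145 ≥ 110
  N7: +65+10 → 75 ≥ 40
Round 2 — N13, N16, N17, N3, N7 buckle.
  N15: +15+20 → 35 < 50
  N20: +35+70+60 → 165 ≥ 40
  N28: +25+35 → 60 ≥ 40
  N5: +20 → 20 < 60
Round 3 — N20, N28 buckle.
  N5: +25 → 45 < 60
No further bucklings.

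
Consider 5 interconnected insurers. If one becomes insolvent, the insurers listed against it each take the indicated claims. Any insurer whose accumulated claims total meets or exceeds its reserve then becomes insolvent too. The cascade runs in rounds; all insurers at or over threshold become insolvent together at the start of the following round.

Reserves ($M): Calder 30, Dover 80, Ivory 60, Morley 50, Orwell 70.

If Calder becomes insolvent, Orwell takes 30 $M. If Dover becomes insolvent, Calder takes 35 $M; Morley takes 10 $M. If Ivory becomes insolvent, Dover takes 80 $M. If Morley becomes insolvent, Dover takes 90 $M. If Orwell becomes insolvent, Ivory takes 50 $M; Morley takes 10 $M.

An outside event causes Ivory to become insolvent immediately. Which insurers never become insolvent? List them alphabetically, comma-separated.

Morley, Orwell

Round 1 — Ivory becomes insolvent (initial).
  Dover: +80 → 80 ≥ 80
Round 2 — Dover becomes insolvent.
  Calder: +35 → 35 ≥ 30
  Morley: +10 → 10 < 50
Round 3 — Calder becomes insolvent.
  Orwell: +30 → 30 < 70
No further insolvencies.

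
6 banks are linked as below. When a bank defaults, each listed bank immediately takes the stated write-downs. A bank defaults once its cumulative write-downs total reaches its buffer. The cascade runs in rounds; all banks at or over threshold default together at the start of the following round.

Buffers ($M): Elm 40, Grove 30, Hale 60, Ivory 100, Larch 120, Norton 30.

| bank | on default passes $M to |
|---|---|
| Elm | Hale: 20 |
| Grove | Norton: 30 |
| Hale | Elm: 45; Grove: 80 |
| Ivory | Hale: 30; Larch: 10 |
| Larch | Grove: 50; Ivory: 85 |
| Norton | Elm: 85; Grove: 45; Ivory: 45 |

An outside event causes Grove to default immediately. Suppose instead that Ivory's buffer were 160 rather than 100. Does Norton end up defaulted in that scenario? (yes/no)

yes

With Ivory's buffer at 160:
Round 1 — Grove defaults (initial).
  Norton: +30 → 30 ≥ 30
Round 2 — Norton defaults.
  Elm: +85 → 85 ≥ 40
  Ivory: +45 → 45 < 160
Round 3 — Elm defaults.
  Hale: +20 → 20 < 60
No further defaults.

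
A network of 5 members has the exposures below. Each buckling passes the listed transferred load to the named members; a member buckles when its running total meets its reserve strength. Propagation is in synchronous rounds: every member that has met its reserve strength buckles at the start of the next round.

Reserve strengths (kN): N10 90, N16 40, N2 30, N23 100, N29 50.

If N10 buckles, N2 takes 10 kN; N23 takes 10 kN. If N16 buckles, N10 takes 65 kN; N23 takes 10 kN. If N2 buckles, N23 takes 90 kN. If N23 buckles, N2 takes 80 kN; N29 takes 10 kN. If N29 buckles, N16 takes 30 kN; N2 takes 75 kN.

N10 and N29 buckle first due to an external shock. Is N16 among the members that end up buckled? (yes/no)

no

Round 1 — N10, N29 buckle (initial).
  N16: +30 → 30 < 40
  N2: +10+75 → 85 ≥ 30
  N23: +10 → 10 < 100
Round 2 — N2 buckles.
  N23: +90 → 100 ≥ 100
Round 3 — N23 buckles.
No further bucklings.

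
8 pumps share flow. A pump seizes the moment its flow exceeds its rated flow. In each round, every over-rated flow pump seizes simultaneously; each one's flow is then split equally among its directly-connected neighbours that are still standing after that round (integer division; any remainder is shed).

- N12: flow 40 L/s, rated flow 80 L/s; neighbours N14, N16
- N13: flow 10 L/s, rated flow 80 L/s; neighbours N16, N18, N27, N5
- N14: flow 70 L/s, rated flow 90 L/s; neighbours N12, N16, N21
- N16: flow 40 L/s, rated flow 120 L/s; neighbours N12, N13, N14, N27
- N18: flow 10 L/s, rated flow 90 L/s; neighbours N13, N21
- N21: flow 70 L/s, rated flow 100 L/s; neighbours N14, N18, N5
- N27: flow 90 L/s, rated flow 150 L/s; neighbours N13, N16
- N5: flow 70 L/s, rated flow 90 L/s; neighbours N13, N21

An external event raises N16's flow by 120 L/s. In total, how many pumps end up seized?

8

Round 1 — N16 at 160 > 120. N16 seizes.
  N16 sheds 160 L/s to N12, N13, N14, N27: 40 each.
    N12: 40+40 = 80 ≤ 80
    N13: 10+40 = 50 ≤ 80
    N14: 70+40 = 110 > 90
    N27: 90+40 = 130 ≤ 150
Round 2 — N14 seizes.
  N14 sheds 110 L/s to N12, N21: 55 each.
    N12: 80+55 = 135 > 80
    N21: 70+55 = 125 > 100
Round 3 — N12, N21 seize.
  N12 sheds 135 L/s: no online neighbours, lost.
  N21 sheds 125 L/s to N18, N5: 62 each (1 lost).
    N18: 10+62 = 72 ≤ 90
    N5: 70+62 = 132 > 90
Round 4 — N5 seizes.
  N5 sheds 132 L/s to N13: 132 each.
    N13: 50+132 = 182 > 80
Round 5 — N13 seizes.
  N13 sheds 182 L/s to N18, N27: 91 each.
    N18: 72+91 = 163 > 90
    N27: 130+91 = 221 > 150
Round 6 — N18, N27 seize.
  N18 sheds 163 L/s: no online neighbours, lost.
  N27 sheds 221 L/s: no online neighbours, lost.
No further seizures.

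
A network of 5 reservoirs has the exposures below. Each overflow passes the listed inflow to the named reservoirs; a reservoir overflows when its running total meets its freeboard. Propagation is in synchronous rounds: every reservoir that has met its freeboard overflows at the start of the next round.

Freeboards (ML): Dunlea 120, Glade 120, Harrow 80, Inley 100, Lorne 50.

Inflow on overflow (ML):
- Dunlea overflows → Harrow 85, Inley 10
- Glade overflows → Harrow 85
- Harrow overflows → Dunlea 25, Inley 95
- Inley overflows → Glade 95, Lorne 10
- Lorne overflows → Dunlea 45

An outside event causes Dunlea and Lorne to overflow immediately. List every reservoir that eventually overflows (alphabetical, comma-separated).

Round 1 — Dunlea, Lorne overflow (initial).
  Harrow: +85 → 85 ≥ 80
  Inley: +10 → 10 < 100
Round 2 — Harrow overflows.
  Inley: +95 → 105 ≥ 100
Round 3 — Inley overflows.
  Glade: +95 → 95 < 120
No further overflows.

Dunlea, Harrow, Inley, Lorne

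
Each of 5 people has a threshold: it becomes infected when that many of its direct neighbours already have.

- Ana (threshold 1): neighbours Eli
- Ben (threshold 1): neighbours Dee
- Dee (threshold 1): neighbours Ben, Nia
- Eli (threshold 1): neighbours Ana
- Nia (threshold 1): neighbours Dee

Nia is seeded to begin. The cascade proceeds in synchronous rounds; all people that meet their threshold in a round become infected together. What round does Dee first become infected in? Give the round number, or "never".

2

Round 1 — Nia becomes infected (initial).
Round 2 — checking thresholds:
  Dee: 1 of 2 neighbours ≥ 1, becomes infected.
Round 3 — checking thresholds:
  Ben: 1 of 1 neighbours ≥ 1, becomes infected.
Round 4 — no new infections; cascade stops.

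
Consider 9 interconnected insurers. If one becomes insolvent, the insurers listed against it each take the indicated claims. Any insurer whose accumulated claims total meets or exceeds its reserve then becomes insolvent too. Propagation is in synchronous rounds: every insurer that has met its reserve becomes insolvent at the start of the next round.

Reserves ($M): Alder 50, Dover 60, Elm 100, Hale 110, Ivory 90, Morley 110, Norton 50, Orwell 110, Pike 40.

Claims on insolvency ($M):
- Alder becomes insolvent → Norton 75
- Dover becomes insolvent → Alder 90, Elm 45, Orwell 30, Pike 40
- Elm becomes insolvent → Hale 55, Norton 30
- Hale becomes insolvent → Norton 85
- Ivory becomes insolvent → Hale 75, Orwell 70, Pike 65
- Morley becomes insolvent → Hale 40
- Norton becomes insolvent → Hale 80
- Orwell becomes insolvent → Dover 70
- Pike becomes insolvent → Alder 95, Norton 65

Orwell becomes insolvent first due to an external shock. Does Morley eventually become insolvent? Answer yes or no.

Round 1 — Orwell becomes insolvent (initial).
  Dover: +70 → 70 ≥ 60
Round 2 — Dover becomes insolvent.
  Alder: +90 → 90 ≥ 50
  Elm: +45 → 45 < 100
  Pike: +40 → 40 ≥ 40
Round 3 — Alder, Pike become insolvent.
  Norton: +75+65 → 140 ≥ 50
Round 4 — Norton becomes insolvent.
  Hale: +80 → 80 < 110
No further insolvencies.

no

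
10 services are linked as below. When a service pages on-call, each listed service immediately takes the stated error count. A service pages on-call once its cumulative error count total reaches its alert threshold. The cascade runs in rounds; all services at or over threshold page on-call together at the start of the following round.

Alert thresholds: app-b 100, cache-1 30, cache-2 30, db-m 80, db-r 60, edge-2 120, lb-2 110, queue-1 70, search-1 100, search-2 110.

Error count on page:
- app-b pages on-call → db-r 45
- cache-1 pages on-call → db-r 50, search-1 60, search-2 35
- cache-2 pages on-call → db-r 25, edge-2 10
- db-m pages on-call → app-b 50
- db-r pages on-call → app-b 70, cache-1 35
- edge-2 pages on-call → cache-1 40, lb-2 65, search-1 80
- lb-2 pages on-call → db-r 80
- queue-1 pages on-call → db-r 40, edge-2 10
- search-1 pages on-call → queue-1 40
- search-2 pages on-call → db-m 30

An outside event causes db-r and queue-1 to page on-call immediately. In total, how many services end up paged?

Round 1 — db-r, queue-1 page on-call (initial).
  app-b: +70 → 70 < 100
  cache-1: +35 → 35 ≥ 30
  edge-2: +10 → 10 < 120
Round 2 — cache-1 pages on-call.
  search-1: +60 → 60 < 100
  search-2: +35 → 35 < 110
No further pages.

3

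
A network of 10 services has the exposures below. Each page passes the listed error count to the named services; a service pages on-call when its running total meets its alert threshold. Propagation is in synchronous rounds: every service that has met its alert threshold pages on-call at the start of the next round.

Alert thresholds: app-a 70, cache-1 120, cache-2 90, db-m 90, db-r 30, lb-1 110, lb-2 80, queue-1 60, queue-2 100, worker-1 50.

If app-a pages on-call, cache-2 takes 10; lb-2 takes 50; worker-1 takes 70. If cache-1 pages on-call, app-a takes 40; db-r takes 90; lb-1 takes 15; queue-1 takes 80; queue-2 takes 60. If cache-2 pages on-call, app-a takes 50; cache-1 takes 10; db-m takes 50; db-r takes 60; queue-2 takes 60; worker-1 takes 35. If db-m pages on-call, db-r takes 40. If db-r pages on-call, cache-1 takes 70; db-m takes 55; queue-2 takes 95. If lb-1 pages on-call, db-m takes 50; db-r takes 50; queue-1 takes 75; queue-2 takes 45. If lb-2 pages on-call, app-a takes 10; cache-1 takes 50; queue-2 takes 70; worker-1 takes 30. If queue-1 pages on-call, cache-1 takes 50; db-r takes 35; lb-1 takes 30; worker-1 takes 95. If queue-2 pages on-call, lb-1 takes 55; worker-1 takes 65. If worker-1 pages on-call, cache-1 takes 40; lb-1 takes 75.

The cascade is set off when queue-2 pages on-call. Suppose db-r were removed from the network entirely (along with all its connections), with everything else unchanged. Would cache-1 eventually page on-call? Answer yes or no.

With db-r removed:
Round 1 — queue-2 pages on-call (initial).
  lb-1: +55 → 55 < 110
  worker-1: +65 → 65 ≥ 50
Round 2 — worker-1 pages on-call.
  cache-1: +40 → 40 < 120
  lb-1: +75 → 130 ≥ 110
Round 3 — lb-1 pages on-call.
  db-m: +50 → 50 < 90
  queue-1: +75 → 75 ≥ 60
Round 4 — queue-1 pages on-call.
  cache-1: +50 → 90 < 120
No further pages.

no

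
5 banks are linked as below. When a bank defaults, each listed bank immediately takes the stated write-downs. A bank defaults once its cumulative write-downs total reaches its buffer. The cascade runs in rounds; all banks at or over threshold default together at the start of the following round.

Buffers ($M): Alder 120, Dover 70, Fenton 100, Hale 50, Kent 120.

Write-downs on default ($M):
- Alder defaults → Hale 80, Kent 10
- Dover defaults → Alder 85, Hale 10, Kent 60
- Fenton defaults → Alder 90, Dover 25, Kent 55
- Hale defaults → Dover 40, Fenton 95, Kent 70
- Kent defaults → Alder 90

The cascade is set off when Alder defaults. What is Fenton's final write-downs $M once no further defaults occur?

95

Round 1 — Alder defaults (initial).
  Hale: +80 → 80 ≥ 50
  Kent: +10 → 10 < 120
Round 2 — Hale defaults.
  Dover: +40 → 40 < 70
  Fenton: +95 → 95 < 100
  Kent: +70 → 80 < 120
No further defaults.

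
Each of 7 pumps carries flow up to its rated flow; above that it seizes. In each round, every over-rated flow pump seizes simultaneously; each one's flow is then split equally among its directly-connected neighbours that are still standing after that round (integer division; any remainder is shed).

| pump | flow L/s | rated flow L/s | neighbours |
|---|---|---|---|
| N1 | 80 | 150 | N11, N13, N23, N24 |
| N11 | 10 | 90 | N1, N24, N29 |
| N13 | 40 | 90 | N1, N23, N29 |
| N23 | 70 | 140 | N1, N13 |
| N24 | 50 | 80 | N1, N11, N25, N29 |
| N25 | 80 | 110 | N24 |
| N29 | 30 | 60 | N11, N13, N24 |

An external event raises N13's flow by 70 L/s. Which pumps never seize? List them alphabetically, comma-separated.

Round 1 — N13 at 110 > 90. N13 seizes.
  N13 sheds 110 L/s to N1, N23, N29: 36 each (2 lost).
    N1: 80+36 = 116 ≤ 150
    N23: 70+36 = 106 ≤ 140
    N29: 30+36 = 66 > 60
Round 2 — N29 seizes.
  N29 sheds 66 L/s to N11, N24: 33 each.
    N11: 10+33 = 43 ≤ 90
    N24: 50+33 = 83 > 80
Round 3 — N24 seizes.
  N24 sheds 83 L/s to N1, N11, N25: 27 each (2 lost).
    N1: 116+27 = 143 ≤ 150
    N11: 43+27 = 70 ≤ 90
    N25: 80+27 = 107 ≤ 110
No further seizures.

N1, N11, N23, N25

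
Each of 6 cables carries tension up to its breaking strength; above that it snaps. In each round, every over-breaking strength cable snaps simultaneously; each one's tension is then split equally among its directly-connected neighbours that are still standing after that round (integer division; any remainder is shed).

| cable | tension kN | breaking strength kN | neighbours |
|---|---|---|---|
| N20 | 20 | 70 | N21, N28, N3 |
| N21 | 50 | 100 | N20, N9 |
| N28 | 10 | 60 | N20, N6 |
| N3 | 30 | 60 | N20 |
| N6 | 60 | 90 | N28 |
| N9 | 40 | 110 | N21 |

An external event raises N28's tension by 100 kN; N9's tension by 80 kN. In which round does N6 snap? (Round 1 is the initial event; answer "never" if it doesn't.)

Round 1 — N28 at 110 > 60; N9 at 120 > 110. N28, N9 snap.
  N28 sheds 110 kN to N20, N6: 55 each.
    N20: 20+55 = 75 > 70
    N6: 60+55 = 115 > 90
  N9 sheds 120 kN to N21: 120 each.
    N21: 50+120 = 170 > 100
Round 2 — N20, N21, N6 snap.
  N20 sheds 75 kN to N3: 75 each.
    N3: 30+75 = 105 > 60
  N21 sheds 170 kN: no online neighbours, lost.
  N6 sheds 115 kN: no online neighbours, lost.
Round 3 — N3 snaps.
  N3 sheds 105 kN: no online neighbours, lost.
No further breaks.

2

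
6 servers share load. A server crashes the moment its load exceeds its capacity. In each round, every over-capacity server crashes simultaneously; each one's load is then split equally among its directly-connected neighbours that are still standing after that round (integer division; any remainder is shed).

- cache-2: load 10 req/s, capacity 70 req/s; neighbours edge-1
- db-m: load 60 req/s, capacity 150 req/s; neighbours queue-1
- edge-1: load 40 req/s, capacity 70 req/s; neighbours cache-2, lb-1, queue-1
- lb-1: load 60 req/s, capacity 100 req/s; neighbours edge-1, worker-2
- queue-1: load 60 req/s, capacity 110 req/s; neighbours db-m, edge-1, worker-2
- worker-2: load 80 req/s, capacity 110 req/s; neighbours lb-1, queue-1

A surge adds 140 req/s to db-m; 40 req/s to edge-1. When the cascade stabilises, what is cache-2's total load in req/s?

Round 1 — db-m at 200 > 150; edge-1 at 80 > 70. db-m, edge-1 crash.
  db-m sheds 200 req/s to queue-1: 200 each.
    queue-1: 60+200 = 260 > 110
  edge-1 sheds 80 req/s to cache-2, lb-1, queue-1: 26 each (2 lost).
    cache-2: 10+26 = 36 ≤ 70
    lb-1: 60+26 = 86 ≤ 100
    queue-1: 260+26 = 286 > 110
Round 2 — queue-1 crashes.
  queue-1 sheds 286 req/s to worker-2: 286 each.
    worker-2: 80+286 = 366 > 110
Round 3 — worker-2 crashes.
  worker-2 sheds 366 req/s to lb-1: 366 each.
    lb-1: 86+366 = 452 > 100
Round 4 — lb-1 crashes.
  lb-1 sheds 452 req/s: no online neighbours, lost.
No further crashes.

36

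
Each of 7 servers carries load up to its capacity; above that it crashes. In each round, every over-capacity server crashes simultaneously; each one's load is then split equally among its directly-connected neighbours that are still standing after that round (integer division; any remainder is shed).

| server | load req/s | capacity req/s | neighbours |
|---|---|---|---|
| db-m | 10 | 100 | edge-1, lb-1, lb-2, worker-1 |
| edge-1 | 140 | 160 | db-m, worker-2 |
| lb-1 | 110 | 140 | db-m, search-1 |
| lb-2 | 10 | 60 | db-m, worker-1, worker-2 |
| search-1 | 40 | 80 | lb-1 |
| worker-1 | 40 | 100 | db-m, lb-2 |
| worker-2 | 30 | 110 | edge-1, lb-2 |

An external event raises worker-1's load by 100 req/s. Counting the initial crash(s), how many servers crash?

Round 1 — worker-1 at 140 > 100. worker-1 crashes.
  worker-1 sheds 140 req/s to db-m, lb-2: 70 each.
    db-m: 10+70 = 80 ≤ 100
    lb-2: 10+70 = 80 > 60
Round 2 — lb-2 crashes.
  lb-2 sheds 80 req/s to db-m, worker-2: 40 each.
    db-m: 80+40 = 120 > 100
    worker-2: 30+40 = 70 ≤ 110
Round 3 — db-m crashes.
  db-m sheds 120 req/s to edge-1, lb-1: 60 each.
    edge-1: 140+60 = 200 > 160
    lb-1: 110+60 = 170 > 140
Round 4 — edge-1, lb-1 crash.
  edge-1 sheds 200 req/s to worker-2: 200 each.
    worker-2: 70+200 = 270 > 110
  lb-1 sheds 170 req/s to search-1: 170 each.
    search-1: 40+170 = 210 > 80
Round 5 — search-1, worker-2 crash.
  search-1 sheds 210 req/s: no online neighbours, lost.
  worker-2 sheds 270 req/s: no online neighbours, lost.
No further crashes.

7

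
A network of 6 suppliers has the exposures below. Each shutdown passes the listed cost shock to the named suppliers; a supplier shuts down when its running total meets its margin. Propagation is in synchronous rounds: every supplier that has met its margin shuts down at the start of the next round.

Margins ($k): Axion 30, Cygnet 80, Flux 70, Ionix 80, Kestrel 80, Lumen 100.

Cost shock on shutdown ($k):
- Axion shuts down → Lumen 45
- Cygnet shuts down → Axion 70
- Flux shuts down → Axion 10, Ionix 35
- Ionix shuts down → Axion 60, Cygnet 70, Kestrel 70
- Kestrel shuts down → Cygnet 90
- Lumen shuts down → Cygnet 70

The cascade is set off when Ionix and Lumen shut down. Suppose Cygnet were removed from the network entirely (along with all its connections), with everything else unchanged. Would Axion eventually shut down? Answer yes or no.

With Cygnet removed:
Round 1 — Ionix, Lumen shut down (initial).
  Axion: +60 → 60 ≥ 30
  Kestrel: +70 → 70 < 80
Round 2 — Axion shuts down.
No further shutdowns.

yes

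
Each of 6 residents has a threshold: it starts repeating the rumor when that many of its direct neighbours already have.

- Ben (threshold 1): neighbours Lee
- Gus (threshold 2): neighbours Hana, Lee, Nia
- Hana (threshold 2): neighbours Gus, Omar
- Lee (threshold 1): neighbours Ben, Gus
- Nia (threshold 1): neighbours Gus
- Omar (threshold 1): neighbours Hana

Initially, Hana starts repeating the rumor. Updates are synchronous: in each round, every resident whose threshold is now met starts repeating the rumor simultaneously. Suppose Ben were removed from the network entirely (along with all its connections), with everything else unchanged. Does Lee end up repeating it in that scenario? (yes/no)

no

With Ben removed:
Round 1 — Hana starts repeating the rumor (initial).
Round 2 — checking thresholds:
  Gus: 1 of 3 neighbours < 2, below threshold.
  Omar: 1 of 1 neighbours ≥ 1, starts repeating the rumor.
Round 3 — no new spreads; cascade stops.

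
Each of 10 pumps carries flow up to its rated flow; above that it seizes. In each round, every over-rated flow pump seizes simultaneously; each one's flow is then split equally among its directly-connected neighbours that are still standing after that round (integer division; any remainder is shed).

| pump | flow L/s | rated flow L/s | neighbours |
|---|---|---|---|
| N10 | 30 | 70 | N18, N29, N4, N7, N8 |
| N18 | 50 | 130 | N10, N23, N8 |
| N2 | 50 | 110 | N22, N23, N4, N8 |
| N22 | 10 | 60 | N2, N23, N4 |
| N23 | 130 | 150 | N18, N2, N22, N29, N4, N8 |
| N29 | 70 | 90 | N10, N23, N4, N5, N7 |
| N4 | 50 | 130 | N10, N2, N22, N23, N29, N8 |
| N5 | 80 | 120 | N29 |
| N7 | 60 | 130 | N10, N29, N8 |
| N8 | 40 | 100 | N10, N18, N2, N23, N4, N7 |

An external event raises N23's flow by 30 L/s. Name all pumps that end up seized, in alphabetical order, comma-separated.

Round 1 — N23 at 160 > 150. N23 seizes.
  N23 sheds 160 L/s to N18, N2, N22, N29, N4, N8: 26 each (4 lost).
    N18: 50+26 = 76 ≤ 130
    N2: 50+26 = 76 ≤ 110
    N22: 10+26 = 36 ≤ 60
    N29: 70+26 = 96 > 90
    N4: 50+26 = 76 ≤ 130
    N8: 40+26 = 66 ≤ 100
Round 2 — N29 seizes.
  N29 sheds 96 L/s to N10, N4, N5, N7: 24 each.
    N10: 30+24 = 54 ≤ 70
    N4: 76+24 = 100 ≤ 130
    N5: 80+24 = 104 ≤ 120
    N7: 60+24 = 84 ≤ 130
No further seizures.

N23, N29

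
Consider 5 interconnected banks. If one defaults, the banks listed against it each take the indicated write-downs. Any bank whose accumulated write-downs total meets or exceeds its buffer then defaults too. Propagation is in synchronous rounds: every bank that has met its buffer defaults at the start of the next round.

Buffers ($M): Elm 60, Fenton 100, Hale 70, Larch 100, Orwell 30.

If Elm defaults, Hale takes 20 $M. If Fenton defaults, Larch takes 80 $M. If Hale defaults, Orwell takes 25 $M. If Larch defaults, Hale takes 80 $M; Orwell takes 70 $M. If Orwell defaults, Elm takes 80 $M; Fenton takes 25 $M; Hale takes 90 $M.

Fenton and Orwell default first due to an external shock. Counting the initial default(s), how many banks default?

4

Round 1 — Fenton, Orwell default (initial).
  Elm: +80 → 80 ≥ 60
  Hale: +90 → 90 ≥ 70
  Larch: +80 → 80 < 100
Round 2 — Elm, Hale default.
No further defaults.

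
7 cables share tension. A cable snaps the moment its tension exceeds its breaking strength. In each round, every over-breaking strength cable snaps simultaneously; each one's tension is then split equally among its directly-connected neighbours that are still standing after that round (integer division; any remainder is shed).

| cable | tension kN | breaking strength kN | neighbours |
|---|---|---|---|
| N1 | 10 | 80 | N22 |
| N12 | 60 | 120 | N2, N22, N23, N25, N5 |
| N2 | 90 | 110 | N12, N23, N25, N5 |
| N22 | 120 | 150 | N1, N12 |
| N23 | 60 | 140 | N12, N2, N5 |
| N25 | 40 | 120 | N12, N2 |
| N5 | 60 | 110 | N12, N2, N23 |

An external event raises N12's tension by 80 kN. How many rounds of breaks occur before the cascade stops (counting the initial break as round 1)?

Round 1 — N12 at 140 > 120. N12 snaps.
  N12 sheds 140 kN to N2, N22, N23, N25, N5: 28 each.
    N2: 90+28 = 118 > 110
    N22: 120+28 = 148 ≤ 150
    N23: 60+28 = 88 ≤ 140
    N25: 40+28 = 68 ≤ 120
    N5: 60+28 = 88 ≤ 110
Round 2 — N2 snaps.
  N2 sheds 118 kN to N23, N25, N5: 39 each (1 lost).
    N23: 88+39 = 127 ≤ 140
    N25: 68+39 = 107 ≤ 120
    N5: 88+39 = 127 > 110
Round 3 — N5 snaps.
  N5 sheds 127 kN to N23: 127 each.
    N23: 127+127 = 254 > 140
Round 4 — N23 snaps.
  N23 sheds 254 kN: no online neighbours, lost.
No further breaks.

4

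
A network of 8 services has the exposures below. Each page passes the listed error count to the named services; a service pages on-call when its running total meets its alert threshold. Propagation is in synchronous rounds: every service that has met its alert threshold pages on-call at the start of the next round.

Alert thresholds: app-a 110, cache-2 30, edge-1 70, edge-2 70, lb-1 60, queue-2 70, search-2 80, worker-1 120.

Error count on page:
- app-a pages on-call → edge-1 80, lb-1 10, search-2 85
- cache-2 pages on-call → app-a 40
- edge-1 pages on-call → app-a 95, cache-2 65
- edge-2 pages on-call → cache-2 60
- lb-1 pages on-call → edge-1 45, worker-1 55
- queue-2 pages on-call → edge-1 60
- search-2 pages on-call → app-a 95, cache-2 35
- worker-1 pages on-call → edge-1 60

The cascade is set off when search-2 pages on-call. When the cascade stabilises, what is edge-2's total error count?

0

Round 1 — search-2 pages on-call (initial).
  app-a: +95 → 95 < 110
  cache-2: +35 → 35 ≥ 30
Round 2 — cache-2 pages on-call.
  app-a: +40 → 135 ≥ 110
Round 3 — app-a pages on-call.
  edge-1: +80 → 80 ≥ 70
  lb-1: +10 → 10 < 60
Round 4 — edge-1 pages on-call.
No further pages.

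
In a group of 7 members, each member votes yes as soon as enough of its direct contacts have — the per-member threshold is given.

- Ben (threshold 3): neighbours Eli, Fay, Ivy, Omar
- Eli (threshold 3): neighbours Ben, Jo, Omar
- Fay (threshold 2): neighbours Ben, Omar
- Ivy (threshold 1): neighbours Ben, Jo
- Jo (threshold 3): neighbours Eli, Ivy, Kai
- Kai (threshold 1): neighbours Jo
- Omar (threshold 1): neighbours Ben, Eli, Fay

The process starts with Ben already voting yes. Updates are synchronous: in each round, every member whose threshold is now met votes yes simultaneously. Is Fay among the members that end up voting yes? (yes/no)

Round 1 — Ben votes yes (initial).
Round 2 — checking thresholds:
  Eli: 1 of 3 neighbours < 3, not yet.
  Fay: 1 of 2 neighbours < 2, not yet.
  Ivy: 1 of 2 neighbours ≥ 1, votes yes.
  Omar: 1 of 3 neighbours ≥ 1, votes yes.
Round 3 — checking thresholds:
  Eli: 2 of 3 neighbours < 3, not yet.
  Fay: 2 of 2 neighbours ≥ 2, votes yes.
  Jo: 1 of 3 neighbours < 3, not yet.
Round 4 — no new yes votes; cascade stops.

yes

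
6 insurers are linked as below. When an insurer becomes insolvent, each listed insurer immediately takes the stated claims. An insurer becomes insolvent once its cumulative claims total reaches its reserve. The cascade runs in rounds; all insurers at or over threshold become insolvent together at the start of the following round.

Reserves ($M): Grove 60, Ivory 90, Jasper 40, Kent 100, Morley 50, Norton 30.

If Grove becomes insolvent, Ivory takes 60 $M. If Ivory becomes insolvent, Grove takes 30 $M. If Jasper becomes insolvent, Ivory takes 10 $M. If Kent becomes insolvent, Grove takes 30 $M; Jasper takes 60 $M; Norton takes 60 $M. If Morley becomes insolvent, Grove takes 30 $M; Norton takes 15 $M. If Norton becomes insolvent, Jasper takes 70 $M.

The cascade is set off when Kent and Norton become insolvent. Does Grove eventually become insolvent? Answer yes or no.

Round 1 — Kent, Norton become insolvent (initial).
  Grove: +30 → 30 < 60
  Jasper: +60+70 → 130 ≥ 40
Round 2 — Jasper becomes insolvent.
  Ivory: +10 → 10 < 90
No further insolvencies.

no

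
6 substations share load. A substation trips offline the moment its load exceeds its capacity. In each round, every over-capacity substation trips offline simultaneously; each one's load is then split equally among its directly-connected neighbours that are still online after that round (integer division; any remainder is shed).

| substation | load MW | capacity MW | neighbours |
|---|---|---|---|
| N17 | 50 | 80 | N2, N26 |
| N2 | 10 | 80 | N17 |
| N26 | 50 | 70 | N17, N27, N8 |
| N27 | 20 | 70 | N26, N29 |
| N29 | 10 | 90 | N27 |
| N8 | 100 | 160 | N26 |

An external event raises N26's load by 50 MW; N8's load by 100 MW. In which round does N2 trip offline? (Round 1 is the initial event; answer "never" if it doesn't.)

3

Round 1 — N26 at 100 > 70; N8 at 200 > 160. N26, N8 trip offline.
  N26 sheds 100 MW to N17, N27: 50 each.
    N17: 50+50 = 100 > 80
    N27: 20+50 = 70 ≤ 70
  N8 sheds 200 MW: no online neighbours, lost.
Round 2 — N17 trips offline.
  N17 sheds 100 MW to N2: 100 each.
    N2: 10+100 = 110 > 80
Round 3 — N2 trips offline.
  N2 sheds 110 MW: no online neighbours, lost.
No further trips.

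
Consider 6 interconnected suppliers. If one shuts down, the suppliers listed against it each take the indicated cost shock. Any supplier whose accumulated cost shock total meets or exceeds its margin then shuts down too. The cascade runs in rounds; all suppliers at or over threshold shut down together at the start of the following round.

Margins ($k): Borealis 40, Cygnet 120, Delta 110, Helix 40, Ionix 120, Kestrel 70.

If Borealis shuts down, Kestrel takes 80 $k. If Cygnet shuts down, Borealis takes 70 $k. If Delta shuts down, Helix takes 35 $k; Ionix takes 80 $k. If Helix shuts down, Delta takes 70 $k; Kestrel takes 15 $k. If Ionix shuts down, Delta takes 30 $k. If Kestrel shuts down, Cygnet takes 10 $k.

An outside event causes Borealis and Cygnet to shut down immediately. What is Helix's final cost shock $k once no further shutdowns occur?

0

Round 1 — Borealis, Cygnet shut down (initial).
  Kestrel: +80 → 80 ≥ 70
Round 2 — Kestrel shuts down.
No further shutdowns.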